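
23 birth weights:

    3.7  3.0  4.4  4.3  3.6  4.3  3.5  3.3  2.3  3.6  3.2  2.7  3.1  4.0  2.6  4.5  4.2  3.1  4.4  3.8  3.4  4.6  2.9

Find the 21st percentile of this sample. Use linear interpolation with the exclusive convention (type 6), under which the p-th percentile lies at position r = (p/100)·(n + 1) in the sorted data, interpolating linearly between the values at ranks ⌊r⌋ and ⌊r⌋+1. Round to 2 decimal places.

3.00

Sorted: 2.3, 2.6, 2.7, 2.9, 3.0, 3.1, 3.1, 3.2, 3.3, 3.4, 3.5, 3.6, 3.6, 3.7, 3.8, 4.0, 4.2, 4.3, 4.3, 4.4, 4.4, 4.5, 4.6.
n = 23.
r = (21/100)·(23 + 1) = 5.04.
Rank 5 is 3.0 and rank 6 is 3.1.
Interpolate: 3.0 + 0.04·(3.1 − 3.0) = 3.0 + 0.04·0.1 = 3.004.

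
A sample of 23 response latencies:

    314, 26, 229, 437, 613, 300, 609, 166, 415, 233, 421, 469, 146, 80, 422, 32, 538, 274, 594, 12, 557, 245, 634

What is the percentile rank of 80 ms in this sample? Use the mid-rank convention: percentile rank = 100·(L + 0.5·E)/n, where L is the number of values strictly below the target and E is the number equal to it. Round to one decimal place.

Sorted: 12, 26, 32, 80, 146, 166, 229, 233, 245, 274, 300, 314, 415, 421, 422, 437, 469, 538, 557, 594, 609, 613, 634.
Count below 80: L = 3; count equal: E = 1; n = 23.
Percentile rank = 100·(3 + 0.5·1)/23 = 100·3.5/23 = 15.22.

15.2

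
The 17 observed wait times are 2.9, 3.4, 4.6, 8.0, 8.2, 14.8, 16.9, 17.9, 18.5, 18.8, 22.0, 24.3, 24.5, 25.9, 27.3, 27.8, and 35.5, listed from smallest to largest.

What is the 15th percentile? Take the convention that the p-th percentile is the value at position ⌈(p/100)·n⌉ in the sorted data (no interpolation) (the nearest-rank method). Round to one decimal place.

n = 17.
Position = ⌈15/100 · 17⌉ = ⌈2.55⌉ = 3.
The value at rank 3 is 4.6.

4.6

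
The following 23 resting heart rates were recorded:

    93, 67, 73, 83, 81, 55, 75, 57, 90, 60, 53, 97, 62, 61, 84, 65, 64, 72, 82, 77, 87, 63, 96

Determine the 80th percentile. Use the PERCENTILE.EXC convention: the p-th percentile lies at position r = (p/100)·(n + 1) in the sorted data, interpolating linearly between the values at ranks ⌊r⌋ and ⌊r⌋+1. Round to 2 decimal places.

Sorted: 53, 55, 57, 60, 61, 62, 63, 64, 65, 67, 72, 73, 75, 77, 81, 82, 83, 84, 87, 90, 93, 96, 97.
n = 23.
r = (80/100)·(23 + 1) = 19.2.
Rank 19 is 87 and rank 20 is 90.
Interpolate: 87 + 0.2·(90 − 87) = 87 + 0.2·3 = 87.6.

87.60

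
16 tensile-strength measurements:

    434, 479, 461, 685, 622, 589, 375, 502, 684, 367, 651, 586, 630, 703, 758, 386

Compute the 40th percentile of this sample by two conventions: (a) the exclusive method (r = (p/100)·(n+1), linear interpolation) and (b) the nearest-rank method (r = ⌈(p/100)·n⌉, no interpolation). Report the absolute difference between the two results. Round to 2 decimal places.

Sorted: 367, 375, 386, 434, 461, 479, 502, 586, 589, 622, 630, 651, 684, 685, 703, 758.
n = 16.
(a) r = 6.8; between ranks 6 (479) and 7 (502): 497.4.
(b) the nearest-rank method: rank 7 → 502.
|497.4 − 502| = 4.6.

4.60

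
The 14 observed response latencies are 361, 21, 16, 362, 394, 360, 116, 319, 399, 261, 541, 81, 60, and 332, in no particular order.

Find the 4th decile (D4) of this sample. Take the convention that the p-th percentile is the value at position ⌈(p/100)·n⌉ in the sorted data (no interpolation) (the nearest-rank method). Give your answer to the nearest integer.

261

Sorted: 16, 21, 60, 81, 116, 261, 319, 332, 360, 361, 362, 394, 399, 541.
n = 14.
Position = ⌈40/100 · 14⌉ = ⌈5.6⌉ = 6.
The value at rank 6 is 261.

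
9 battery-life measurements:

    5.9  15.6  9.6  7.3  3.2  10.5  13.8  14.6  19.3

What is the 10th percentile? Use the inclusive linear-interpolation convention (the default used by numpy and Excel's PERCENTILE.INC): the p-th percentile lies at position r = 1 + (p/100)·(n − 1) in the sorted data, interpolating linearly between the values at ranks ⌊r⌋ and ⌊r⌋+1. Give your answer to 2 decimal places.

5.36

Sorted: 3.2, 5.9, 7.3, 9.6, 10.5, 13.8, 14.6, 15.6, 19.3.
n = 9.
r = 1 + (10/100)·(9 − 1) = 1 + 0.8 = 1.8.
Rank 1 is 3.2 and rank 2 is 5.9.
Interpolate: 3.2 + 0.8·(5.9 − 3.2) = 3.2 + 0.8·2.7 = 5.36.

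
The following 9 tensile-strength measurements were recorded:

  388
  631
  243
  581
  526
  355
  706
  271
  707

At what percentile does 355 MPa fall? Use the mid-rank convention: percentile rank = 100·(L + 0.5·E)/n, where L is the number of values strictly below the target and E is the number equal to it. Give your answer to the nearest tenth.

Sorted: 243, 271, 355, 388, 526, 581, 631, 706, 707.
Count below 355: L = 2; count equal: E = 1; n = 9.
Percentile rank = 100·(2 + 0.5·1)/9 = 100·2.5/9 = 27.78.

27.8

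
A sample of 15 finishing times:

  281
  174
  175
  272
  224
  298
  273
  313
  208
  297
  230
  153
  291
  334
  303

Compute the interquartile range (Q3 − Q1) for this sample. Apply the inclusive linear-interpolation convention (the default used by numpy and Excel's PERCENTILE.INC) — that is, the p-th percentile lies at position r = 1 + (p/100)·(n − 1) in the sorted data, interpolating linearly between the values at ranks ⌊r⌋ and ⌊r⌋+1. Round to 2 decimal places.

Sorted: 153, 174, 175, 208, 224, 230, 272, 273, 281, 291, 297, 298, 303, 313, 334.
n = 15.
P25: r = 4.5; ranks 4–5 are 208, 224; interpolating gives 216.
P75: r = 11.5; ranks 11–12 are 297, 298; interpolating gives 297.5.
Difference: 297.5 − 216 = 81.5.

81.50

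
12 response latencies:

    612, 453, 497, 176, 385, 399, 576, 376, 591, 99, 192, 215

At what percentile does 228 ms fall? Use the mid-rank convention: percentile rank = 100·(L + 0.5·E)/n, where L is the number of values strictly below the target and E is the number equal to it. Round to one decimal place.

Sorted: 99, 176, 192, 215, 376, 385, 399, 453, 497, 576, 591, 612.
Count below 228: L = 4; count equal: E = 0; n = 12.
Percentile rank = 100·(4 + 0.5·0)/12 = 100·4/12 = 33.33.

33.3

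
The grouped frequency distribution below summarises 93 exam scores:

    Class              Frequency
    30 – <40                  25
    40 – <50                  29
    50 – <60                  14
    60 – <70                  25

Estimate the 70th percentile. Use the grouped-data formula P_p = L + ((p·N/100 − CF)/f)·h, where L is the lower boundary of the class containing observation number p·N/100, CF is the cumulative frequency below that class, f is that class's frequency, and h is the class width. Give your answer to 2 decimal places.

57.93

N = 93; target position k = 70/100 · 93 = 65.1.
Cumulative frequencies: 25, 54, 68, 93.
Observation 65.1 falls in the class 50 – <60.
L = 50, CF = 54, f = 14, h = 10.
P70 = 50 + ((65.1 − 54)/14)·10 = 50 + 7.92857 = 57.9286.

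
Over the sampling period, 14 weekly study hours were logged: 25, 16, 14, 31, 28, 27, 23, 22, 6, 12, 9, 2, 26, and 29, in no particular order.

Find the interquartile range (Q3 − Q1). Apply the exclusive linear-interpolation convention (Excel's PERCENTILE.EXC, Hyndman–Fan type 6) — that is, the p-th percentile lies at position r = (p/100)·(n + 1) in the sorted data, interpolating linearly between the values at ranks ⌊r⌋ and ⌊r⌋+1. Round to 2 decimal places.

16.00

Sorted: 2, 6, 9, 12, 14, 16, 22, 23, 25, 26, 27, 28, 29, 31.
n = 14.
P25: r = 3.75; ranks 3–4 are 9, 12; interpolating gives 11.25.
P75: r = 11.25; ranks 11–12 are 27, 28; interpolating gives 27.25.
Difference: 27.25 − 11.25 = 16.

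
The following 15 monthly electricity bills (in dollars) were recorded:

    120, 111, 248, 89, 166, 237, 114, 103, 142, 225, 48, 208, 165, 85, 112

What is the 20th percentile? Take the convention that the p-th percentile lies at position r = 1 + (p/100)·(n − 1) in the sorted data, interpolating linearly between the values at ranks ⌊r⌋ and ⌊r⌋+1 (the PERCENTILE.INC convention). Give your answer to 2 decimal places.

Sorted: 48, 85, 89, 103, 111, 112, 114, 120, 142, 165, 166, 208, 225, 237, 248.
n = 15.
r = 1 + (20/100)·(15 − 1) = 1 + 2.8 = 3.8.
Rank 3 is 89 and rank 4 is 103.
Interpolate: 89 + 0.8·(103 − 89) = 89 + 0.8·14 = 100.2.

100.20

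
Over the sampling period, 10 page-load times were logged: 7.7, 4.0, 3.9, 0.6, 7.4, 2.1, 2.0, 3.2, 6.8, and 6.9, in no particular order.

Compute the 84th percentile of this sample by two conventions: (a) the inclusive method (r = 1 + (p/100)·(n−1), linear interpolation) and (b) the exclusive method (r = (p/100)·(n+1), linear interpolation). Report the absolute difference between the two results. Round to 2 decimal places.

Sorted: 0.6, 2.0, 2.1, 3.2, 3.9, 4.0, 6.8, 6.9, 7.4, 7.7.
n = 10.
(a) r = 8.56; between ranks 8 (6.9) and 9 (7.4): 7.18.
(b) r = 9.24; between ranks 9 (7.4) and 10 (7.7): 7.472.
|7.18 − 7.472| = 0.292.

0.29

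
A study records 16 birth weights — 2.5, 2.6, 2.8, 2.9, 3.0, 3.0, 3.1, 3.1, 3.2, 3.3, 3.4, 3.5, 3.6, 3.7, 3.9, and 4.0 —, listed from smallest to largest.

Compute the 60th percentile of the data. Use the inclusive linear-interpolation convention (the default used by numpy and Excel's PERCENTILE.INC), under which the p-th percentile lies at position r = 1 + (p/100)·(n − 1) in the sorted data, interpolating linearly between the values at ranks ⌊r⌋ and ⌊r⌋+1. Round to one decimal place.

3.3

n = 16.
r = 1 + (60/100)·(16 − 1) = 1 + 9 = 10.
r is an integer, so P60 is the value at rank 10: 3.3.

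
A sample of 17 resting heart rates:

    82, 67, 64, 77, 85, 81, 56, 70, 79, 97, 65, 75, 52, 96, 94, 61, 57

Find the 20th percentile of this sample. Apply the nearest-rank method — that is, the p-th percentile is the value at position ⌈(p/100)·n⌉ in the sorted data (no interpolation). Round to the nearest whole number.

61

Sorted: 52, 56, 57, 61, 64, 65, 67, 70, 75, 77, 79, 81, 82, 85, 94, 96, 97.
n = 17.
Position = ⌈20/100 · 17⌉ = ⌈3.4⌉ = 4.
The value at rank 4 is 61.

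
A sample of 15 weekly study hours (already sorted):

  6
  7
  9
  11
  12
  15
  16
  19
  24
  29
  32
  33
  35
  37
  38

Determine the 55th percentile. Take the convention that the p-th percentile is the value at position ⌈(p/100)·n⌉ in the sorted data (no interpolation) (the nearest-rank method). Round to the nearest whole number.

n = 15.
Position = ⌈55/100 · 15⌉ = ⌈8.25⌉ = 9.
The value at rank 9 is 24.

24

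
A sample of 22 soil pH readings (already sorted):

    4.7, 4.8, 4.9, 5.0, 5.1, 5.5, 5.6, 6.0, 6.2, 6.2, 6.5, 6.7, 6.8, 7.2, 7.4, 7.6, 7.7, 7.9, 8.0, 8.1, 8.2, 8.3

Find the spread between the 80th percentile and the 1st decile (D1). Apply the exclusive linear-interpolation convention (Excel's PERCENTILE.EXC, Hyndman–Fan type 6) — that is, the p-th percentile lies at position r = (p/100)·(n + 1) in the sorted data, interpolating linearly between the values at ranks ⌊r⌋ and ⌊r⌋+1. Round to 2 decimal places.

3.11

n = 22.
P10: r = 2.3; ranks 2–3 are 4.8, 4.9; interpolating gives 4.83.
P80: r = 18.4; ranks 18–19 are 7.9, 8.0; interpolating gives 7.94.
Difference: 7.94 − 4.83 = 3.11.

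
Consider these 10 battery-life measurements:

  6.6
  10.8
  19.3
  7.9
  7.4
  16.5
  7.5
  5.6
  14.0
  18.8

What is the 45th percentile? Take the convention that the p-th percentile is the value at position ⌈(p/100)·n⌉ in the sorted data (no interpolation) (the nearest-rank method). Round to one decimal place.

Sorted: 5.6, 6.6, 7.4, 7.5, 7.9, 10.8, 14.0, 16.5, 18.8, 19.3.
n = 10.
Position = ⌈45/100 · 10⌉ = ⌈4.5⌉ = 5.
The value at rank 5 is 7.9.

7.9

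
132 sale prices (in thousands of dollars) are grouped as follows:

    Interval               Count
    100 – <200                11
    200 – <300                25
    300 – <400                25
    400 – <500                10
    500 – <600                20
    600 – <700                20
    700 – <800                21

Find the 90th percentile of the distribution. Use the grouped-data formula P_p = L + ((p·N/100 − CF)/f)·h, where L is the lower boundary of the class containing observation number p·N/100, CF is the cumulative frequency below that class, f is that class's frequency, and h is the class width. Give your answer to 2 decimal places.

737.14

N = 132; target position k = 90/100 · 132 = 118.8.
Cumulative frequencies: 11, 36, 61, 71, 91, 111, 132.
Observation 118.8 falls in the class 700 – <800.
L = 700, CF = 111, f = 21, h = 100.
P90 = 700 + ((118.8 − 111)/21)·100 = 700 + 37.1429 = 737.143.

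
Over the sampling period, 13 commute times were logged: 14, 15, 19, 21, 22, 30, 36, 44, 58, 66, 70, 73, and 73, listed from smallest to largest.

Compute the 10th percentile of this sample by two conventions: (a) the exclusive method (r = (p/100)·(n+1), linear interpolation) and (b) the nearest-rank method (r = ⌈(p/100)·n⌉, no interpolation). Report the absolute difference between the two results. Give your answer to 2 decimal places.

n = 13.
(a) r = 1.4; between ranks 1 (14) and 2 (15): 14.4.
(b) the nearest-rank method: rank 2 → 15.
|14.4 − 15| = 0.6.

0.60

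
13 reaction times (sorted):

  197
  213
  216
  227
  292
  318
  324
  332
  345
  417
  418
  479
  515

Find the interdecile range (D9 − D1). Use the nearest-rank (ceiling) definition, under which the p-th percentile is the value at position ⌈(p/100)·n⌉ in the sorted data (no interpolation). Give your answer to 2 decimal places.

266.00

n = 13.
P10: rank ⌈10/100·13⌉ = 2 → 213.
P90: rank ⌈90/100·13⌉ = 12 → 479.
Difference: 479 − 213 = 266.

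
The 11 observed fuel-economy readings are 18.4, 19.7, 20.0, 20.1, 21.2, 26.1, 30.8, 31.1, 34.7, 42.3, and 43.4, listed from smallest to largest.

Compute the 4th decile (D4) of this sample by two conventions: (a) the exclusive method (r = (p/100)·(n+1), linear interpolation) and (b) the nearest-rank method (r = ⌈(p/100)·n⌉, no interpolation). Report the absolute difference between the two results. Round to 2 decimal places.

n = 11.
(a) r = 4.8; between ranks 4 (20.1) and 5 (21.2): 20.98.
(b) the nearest-rank method: rank 5 → 21.2.
|20.98 − 21.2| = 0.22.

0.22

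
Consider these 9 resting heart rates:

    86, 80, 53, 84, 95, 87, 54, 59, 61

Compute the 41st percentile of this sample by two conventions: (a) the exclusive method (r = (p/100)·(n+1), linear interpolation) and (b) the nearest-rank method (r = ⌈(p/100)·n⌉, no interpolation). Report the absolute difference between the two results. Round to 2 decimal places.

Sorted: 53, 54, 59, 61, 80, 84, 86, 87, 95.
n = 9.
(a) r = 4.1; between ranks 4 (61) and 5 (80): 62.9.
(b) the nearest-rank method: rank 4 → 61.
|62.9 − 61| = 1.9.

1.90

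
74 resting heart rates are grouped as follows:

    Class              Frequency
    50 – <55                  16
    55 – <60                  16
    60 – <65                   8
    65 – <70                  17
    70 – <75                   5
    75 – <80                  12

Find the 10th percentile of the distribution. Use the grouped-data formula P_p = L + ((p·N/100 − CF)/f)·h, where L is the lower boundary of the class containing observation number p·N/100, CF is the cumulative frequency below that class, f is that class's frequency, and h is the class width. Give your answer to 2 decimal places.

N = 74; target position k = 10/100 · 74 = 7.4.
Cumulative frequencies: 16, 32, 40, 57, 62, 74.
Observation 7.4 falls in the class 50 – <55.
L = 50, CF = 0, f = 16, h = 5.
P10 = 50 + ((7.4 − 0)/16)·5 = 50 + 2.3125 = 52.3125.

52.31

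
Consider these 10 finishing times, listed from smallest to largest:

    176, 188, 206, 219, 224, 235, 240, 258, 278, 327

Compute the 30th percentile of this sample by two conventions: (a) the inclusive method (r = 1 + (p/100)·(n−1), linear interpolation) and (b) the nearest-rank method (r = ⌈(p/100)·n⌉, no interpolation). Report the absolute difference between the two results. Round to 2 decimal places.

9.10

n = 10.
(a) r = 3.7; between ranks 3 (206) and 4 (219): 215.1.
(b) the nearest-rank method: rank 3 → 206.
|215.1 − 206| = 9.1.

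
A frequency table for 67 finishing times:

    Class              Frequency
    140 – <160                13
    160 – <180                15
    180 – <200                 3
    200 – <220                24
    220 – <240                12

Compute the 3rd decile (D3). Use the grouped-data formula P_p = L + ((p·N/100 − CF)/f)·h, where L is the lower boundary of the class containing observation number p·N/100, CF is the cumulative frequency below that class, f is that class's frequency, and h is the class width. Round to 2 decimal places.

N = 67; target position k = 30/100 · 67 = 20.1.
Cumulative frequencies: 13, 28, 31, 55, 67.
Observation 20.1 falls in the class 160 – <180.
L = 160, CF = 13, f = 15, h = 20.
P30 = 160 + ((20.1 − 13)/15)·20 = 160 + 9.46667 = 169.467.

169.47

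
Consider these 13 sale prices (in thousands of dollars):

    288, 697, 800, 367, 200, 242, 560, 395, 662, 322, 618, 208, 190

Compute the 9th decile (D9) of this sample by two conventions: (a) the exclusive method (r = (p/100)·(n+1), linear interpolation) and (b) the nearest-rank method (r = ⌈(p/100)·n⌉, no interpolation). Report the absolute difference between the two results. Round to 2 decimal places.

Sorted: 190, 200, 208, 242, 288, 322, 367, 395, 560, 618, 662, 697, 800.
n = 13.
(a) r = 12.6; between ranks 12 (697) and 13 (800): 758.8.
(b) the nearest-rank method: rank 12 → 697.
|758.8 − 697| = 61.8.

61.80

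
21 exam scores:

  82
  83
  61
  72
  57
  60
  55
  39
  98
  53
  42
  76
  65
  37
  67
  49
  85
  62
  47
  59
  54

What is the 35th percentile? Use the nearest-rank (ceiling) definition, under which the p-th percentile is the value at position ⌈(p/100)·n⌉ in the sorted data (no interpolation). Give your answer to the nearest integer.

Sorted: 37, 39, 42, 47, 49, 53, 54, 55, 57, 59, 60, 61, 62, 65, 67, 72, 76, 82, 83, 85, 98.
n = 21.
Position = ⌈35/100 · 21⌉ = ⌈7.35⌉ = 8.
The value at rank 8 is 55.

55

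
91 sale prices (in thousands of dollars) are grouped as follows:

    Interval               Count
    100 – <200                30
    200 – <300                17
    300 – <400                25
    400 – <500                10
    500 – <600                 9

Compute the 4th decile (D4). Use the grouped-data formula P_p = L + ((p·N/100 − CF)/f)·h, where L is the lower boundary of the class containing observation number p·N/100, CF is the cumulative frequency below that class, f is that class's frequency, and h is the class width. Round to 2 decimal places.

N = 91; target position k = 40/100 · 91 = 36.4.
Cumulative frequencies: 30, 47, 72, 82, 91.
Observation 36.4 falls in the class 200 – <300.
L = 200, CF = 30, f = 17, h = 100.
P40 = 200 + ((36.4 − 30)/17)·100 = 200 + 37.6471 = 237.647.

237.65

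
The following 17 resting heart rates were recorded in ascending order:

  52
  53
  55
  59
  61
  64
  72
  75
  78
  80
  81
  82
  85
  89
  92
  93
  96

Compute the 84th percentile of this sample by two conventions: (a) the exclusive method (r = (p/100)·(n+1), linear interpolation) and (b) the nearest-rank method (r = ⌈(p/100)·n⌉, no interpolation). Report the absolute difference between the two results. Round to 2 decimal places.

n = 17.
(a) r = 15.12; between ranks 15 (92) and 16 (93): 92.12.
(b) the nearest-rank method: rank 15 → 92.
|92.12 − 92| = 0.12.

0.12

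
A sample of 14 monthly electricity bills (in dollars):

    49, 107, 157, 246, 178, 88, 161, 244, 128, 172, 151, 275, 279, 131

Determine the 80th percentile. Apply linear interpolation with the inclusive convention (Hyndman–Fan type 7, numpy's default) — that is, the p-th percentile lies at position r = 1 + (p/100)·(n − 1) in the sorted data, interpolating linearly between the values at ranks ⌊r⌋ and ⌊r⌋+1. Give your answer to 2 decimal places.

Sorted: 49, 88, 107, 128, 131, 151, 157, 161, 172, 178, 244, 246, 275, 279.
n = 14.
r = 1 + (80/100)·(14 − 1) = 1 + 10.4 = 11.4.
Rank 11 is 244 and rank 12 is 246.
Interpolate: 244 + 0.4·(246 − 244) = 244 + 0.4·2 = 244.8.

244.80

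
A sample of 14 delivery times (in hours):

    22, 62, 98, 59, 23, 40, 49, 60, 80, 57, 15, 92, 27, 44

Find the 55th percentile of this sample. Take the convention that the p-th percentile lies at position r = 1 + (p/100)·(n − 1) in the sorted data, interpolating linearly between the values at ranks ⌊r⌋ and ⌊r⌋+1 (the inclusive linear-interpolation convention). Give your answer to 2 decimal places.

57.30

Sorted: 15, 22, 23, 27, 40, 44, 49, 57, 59, 60, 62, 80, 92, 98.
n = 14.
r = 1 + (55/100)·(14 − 1) = 1 + 7.15 = 8.15.
Rank 8 is 57 and rank 9 is 59.
Interpolate: 57 + 0.15·(59 − 57) = 57 + 0.15·2 = 57.3.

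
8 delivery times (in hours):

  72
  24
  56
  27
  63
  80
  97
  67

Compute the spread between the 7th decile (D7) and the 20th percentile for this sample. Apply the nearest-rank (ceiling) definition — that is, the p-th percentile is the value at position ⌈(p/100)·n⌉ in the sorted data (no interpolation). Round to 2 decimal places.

45.00

Sorted: 24, 27, 56, 63, 67, 72, 80, 97.
n = 8.
P20: rank ⌈20/100·8⌉ = 2 → 27.
P70: rank ⌈70/100·8⌉ = 6 → 72.
Difference: 72 − 27 = 45.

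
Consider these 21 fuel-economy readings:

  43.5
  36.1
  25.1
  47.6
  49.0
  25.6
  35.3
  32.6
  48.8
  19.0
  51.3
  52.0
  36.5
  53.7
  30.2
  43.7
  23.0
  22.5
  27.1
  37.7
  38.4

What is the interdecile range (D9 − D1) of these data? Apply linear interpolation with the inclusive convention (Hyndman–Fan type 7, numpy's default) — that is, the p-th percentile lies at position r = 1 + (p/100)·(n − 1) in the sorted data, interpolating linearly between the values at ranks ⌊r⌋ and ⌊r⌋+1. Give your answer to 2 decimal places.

Sorted: 19.0, 22.5, 23.0, 25.1, 25.6, 27.1, 30.2, 32.6, 35.3, 36.1, 36.5, 37.7, 38.4, 43.5, 43.7, 47.6, 48.8, 49.0, 51.3, 52.0, 53.7.
n = 21.
P10: r = 3 (integer) → 23.
P90: r = 19 (integer) → 51.3.
Difference: 51.3 − 23 = 28.3.

28.30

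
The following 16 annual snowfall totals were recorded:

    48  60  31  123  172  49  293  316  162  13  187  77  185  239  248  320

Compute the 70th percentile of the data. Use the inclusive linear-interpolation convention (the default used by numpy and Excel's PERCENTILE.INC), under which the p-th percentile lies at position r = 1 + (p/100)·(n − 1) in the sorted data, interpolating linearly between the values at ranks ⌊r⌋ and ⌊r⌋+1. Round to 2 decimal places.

Sorted: 13, 31, 48, 49, 60, 77, 123, 162, 172, 185, 187, 239, 248, 293, 316, 320.
n = 16.
r = 1 + (70/100)·(16 − 1) = 1 + 10.5 = 11.5.
Rank 11 is 187 and rank 12 is 239.
Interpolate: 187 + 0.5·(239 − 187) = 187 + 0.5·52 = 213.

213.00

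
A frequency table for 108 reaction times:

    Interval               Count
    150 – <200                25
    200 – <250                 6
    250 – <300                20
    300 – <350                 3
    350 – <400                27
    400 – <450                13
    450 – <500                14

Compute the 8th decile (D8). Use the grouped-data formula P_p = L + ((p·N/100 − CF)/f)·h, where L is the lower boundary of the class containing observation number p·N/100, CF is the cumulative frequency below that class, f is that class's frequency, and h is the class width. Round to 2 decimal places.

N = 108; target position k = 80/100 · 108 = 86.4.
Cumulative frequencies: 25, 31, 51, 54, 81, 94, 108.
Observation 86.4 falls in the class 400 – <450.
L = 400, CF = 81, f = 13, h = 50.
P80 = 400 + ((86.4 − 81)/13)·50 = 400 + 20.7692 = 420.769.

420.77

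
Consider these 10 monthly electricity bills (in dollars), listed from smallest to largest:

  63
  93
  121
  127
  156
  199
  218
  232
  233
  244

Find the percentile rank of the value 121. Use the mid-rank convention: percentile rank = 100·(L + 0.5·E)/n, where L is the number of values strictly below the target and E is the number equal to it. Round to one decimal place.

Count below 121: L = 2; count equal: E = 1; n = 10.
Percentile rank = 100·(2 + 0.5·1)/10 = 100·2.5/10 = 25.

25.0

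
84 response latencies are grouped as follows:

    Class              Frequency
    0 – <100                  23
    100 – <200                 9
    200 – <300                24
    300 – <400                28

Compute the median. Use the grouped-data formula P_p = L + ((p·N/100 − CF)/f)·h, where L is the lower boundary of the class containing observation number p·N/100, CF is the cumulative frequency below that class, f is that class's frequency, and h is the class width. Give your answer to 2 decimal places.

N = 84; target position k = 50/100 · 84 = 42.
Cumulative frequencies: 23, 32, 56, 84.
Observation 42 falls in the class 200 – <300.
L = 200, CF = 32, f = 24, h = 100.
P50 = 200 + ((42 − 32)/24)·100 = 200 + 41.6667 = 241.667.

241.67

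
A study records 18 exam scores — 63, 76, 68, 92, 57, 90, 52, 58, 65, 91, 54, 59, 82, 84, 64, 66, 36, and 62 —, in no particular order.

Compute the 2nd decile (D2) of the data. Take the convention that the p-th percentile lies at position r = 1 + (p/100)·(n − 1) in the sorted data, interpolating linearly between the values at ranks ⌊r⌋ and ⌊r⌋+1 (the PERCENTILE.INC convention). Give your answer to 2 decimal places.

57.40

Sorted: 36, 52, 54, 57, 58, 59, 62, 63, 64, 65, 66, 68, 76, 82, 84, 90, 91, 92.
n = 18.
r = 1 + (20/100)·(18 − 1) = 1 + 3.4 = 4.4.
Rank 4 is 57 and rank 5 is 58.
Interpolate: 57 + 0.4·(58 − 57) = 57 + 0.4·1 = 57.4.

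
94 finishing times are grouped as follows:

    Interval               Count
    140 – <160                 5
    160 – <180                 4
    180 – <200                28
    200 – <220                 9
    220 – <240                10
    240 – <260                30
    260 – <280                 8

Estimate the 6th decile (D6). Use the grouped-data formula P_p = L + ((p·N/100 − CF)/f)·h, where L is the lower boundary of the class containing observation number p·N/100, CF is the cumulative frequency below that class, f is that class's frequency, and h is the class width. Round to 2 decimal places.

N = 94; target position k = 60/100 · 94 = 56.4.
Cumulative frequencies: 5, 9, 37, 46, 56, 86, 94.
Observation 56.4 falls in the class 240 – <260.
L = 240, CF = 56, f = 30, h = 20.
P60 = 240 + ((56.4 − 56)/30)·20 = 240 + 0.266667 = 240.267.

240.27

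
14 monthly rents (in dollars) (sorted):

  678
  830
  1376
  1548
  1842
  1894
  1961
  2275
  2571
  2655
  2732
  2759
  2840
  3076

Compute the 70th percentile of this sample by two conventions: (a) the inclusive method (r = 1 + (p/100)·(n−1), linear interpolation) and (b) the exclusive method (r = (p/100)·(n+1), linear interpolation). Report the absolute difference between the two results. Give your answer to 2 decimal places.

30.80

n = 14.
(a) r = 10.1; between ranks 10 (2655) and 11 (2732): 2662.7.
(b) r = 10.5; between ranks 10 (2655) and 11 (2732): 2693.5.
|2662.7 − 2693.5| = 30.8.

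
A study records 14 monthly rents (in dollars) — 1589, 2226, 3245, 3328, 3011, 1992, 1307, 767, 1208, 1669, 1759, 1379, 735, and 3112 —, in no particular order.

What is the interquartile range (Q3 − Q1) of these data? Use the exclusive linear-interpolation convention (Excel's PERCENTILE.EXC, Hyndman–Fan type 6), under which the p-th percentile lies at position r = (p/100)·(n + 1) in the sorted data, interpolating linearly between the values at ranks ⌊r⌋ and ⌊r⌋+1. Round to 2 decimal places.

Sorted: 735, 767, 1208, 1307, 1379, 1589, 1669, 1759, 1992, 2226, 3011, 3112, 3245, 3328.
n = 14.
P25: r = 3.75; ranks 3–4 are 1208, 1307; interpolating gives 1282.25.
P75: r = 11.25; ranks 11–12 are 3011, 3112; interpolating gives 3036.25.
Difference: 3036.25 − 1282.25 = 1754.

1754.00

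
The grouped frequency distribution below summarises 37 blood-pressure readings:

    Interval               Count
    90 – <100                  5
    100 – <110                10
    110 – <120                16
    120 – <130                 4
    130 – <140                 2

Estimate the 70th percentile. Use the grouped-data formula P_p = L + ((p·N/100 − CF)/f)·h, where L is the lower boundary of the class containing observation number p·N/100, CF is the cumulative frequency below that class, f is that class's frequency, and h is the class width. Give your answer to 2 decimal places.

116.81

N = 37; target position k = 70/100 · 37 = 25.9.
Cumulative frequencies: 5, 15, 31, 35, 37.
Observation 25.9 falls in the class 110 – <120.
L = 110, CF = 15, f = 16, h = 10.
P70 = 110 + ((25.9 − 15)/16)·10 = 110 + 6.8125 = 116.812.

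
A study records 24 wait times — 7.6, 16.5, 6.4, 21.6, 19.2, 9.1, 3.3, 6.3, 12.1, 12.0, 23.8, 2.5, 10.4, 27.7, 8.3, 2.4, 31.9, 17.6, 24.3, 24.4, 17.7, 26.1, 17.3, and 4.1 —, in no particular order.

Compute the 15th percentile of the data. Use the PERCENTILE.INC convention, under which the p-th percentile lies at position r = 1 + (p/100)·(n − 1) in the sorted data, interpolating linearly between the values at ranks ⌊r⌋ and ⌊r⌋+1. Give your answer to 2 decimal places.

5.09

Sorted: 2.4, 2.5, 3.3, 4.1, 6.3, 6.4, 7.6, 8.3, 9.1, 10.4, 12.0, 12.1, 16.5, 17.3, 17.6, 17.7, 19.2, 21.6, 23.8, 24.3, 24.4, 26.1, 27.7, 31.9.
n = 24.
r = 1 + (15/100)·(24 − 1) = 1 + 3.45 = 4.45.
Rank 4 is 4.1 and rank 5 is 6.3.
Interpolate: 4.1 + 0.45·(6.3 − 4.1) = 4.1 + 0.45·2.2 = 5.09.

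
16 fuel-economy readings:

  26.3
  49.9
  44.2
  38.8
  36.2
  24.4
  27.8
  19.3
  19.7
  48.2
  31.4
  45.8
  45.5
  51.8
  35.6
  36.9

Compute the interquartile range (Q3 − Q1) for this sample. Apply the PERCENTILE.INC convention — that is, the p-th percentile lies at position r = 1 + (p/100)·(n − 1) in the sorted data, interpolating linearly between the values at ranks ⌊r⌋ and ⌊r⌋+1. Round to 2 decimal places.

18.15

Sorted: 19.3, 19.7, 24.4, 26.3, 27.8, 31.4, 35.6, 36.2, 36.9, 38.8, 44.2, 45.5, 45.8, 48.2, 49.9, 51.8.
n = 16.
P25: r = 4.75; ranks 4–5 are 26.3, 27.8; interpolating gives 27.425.
P75: r = 12.25; ranks 12–13 are 45.5, 45.8; interpolating gives 45.575.
Difference: 45.575 − 27.425 = 18.15.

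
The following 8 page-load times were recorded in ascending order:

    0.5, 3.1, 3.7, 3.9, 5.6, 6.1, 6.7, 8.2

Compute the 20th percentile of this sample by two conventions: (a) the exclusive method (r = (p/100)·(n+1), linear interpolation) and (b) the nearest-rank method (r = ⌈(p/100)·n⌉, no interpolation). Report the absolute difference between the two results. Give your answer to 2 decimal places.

0.52

n = 8.
(a) r = 1.8; between ranks 1 (0.5) and 2 (3.1): 2.58.
(b) the nearest-rank method: rank 2 → 3.1.
|2.58 − 3.1| = 0.52.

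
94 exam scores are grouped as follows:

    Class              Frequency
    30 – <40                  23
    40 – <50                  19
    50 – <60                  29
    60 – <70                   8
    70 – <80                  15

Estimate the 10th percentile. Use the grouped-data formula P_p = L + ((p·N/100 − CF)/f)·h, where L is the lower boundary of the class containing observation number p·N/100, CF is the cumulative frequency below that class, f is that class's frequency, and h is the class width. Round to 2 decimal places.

34.09

N = 94; target position k = 10/100 · 94 = 9.4.
Cumulative frequencies: 23, 42, 71, 79, 94.
Observation 9.4 falls in the class 30 – <40.
L = 30, CF = 0, f = 23, h = 10.
P10 = 30 + ((9.4 − 0)/23)·10 = 30 + 4.08696 = 34.087.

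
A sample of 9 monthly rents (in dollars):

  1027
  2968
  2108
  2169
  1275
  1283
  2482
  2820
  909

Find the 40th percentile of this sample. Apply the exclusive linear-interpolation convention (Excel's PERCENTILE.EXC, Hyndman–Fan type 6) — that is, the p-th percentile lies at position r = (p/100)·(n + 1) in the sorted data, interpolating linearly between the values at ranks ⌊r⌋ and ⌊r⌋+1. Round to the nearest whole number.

Sorted: 909, 1027, 1275, 1283, 2108, 2169, 2482, 2820, 2968.
n = 9.
r = (40/100)·(9 + 1) = 4.
r is an integer, so P40 is the value at rank 4: 1283.

1283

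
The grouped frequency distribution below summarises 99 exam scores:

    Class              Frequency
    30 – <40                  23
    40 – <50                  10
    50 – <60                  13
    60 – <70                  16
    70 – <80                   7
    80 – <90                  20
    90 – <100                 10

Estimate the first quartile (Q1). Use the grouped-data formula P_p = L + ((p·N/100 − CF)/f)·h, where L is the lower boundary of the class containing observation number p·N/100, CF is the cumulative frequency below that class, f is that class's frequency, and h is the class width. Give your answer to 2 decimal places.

N = 99; target position k = 25/100 · 99 = 24.75.
Cumulative frequencies: 23, 33, 46, 62, 69, 89, 99.
Observation 24.75 falls in the class 40 – <50.
L = 40, CF = 23, f = 10, h = 10.
P25 = 40 + ((24.75 − 23)/10)·10 = 40 + 1.75 = 41.75.

41.75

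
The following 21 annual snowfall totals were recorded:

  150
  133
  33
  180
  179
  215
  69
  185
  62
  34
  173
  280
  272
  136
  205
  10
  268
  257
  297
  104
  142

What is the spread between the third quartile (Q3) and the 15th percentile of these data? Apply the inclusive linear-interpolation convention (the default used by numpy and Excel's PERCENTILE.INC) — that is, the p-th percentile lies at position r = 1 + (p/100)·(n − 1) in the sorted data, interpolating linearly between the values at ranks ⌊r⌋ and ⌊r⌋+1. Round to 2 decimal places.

153.00

Sorted: 10, 33, 34, 62, 69, 104, 133, 136, 142, 150, 173, 179, 180, 185, 205, 215, 257, 268, 272, 280, 297.
n = 21.
P15: r = 4 (integer) → 62.
P75: r = 16 (integer) → 215.
Difference: 215 − 62 = 153.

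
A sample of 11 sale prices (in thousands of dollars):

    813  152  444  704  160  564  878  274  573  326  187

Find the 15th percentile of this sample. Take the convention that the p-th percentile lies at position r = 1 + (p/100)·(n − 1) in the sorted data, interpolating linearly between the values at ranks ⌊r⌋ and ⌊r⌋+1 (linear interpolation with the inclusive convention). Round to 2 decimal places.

Sorted: 152, 160, 187, 274, 326, 444, 564, 573, 704, 813, 878.
n = 11.
r = 1 + (15/100)·(11 − 1) = 1 + 1.5 = 2.5.
Rank 2 is 160 and rank 3 is 187.
Interpolate: 160 + 0.5·(187 − 160) = 160 + 0.5·27 = 173.5.

173.50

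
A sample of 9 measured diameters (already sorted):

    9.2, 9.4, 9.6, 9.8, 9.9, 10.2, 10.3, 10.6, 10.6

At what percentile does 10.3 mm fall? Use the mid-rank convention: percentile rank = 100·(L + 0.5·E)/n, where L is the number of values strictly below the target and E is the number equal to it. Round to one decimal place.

Count below 10.3: L = 6; count equal: E = 1; n = 9.
Percentile rank = 100·(6 + 0.5·1)/9 = 100·6.5/9 = 72.22.

72.2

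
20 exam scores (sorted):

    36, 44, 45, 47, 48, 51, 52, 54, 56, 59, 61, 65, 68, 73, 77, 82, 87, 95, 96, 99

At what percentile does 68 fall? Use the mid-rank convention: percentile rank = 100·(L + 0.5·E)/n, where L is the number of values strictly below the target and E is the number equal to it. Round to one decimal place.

62.5

Count below 68: L = 12; count equal: E = 1; n = 20.
Percentile rank = 100·(12 + 0.5·1)/20 = 100·12.5/20 = 62.5.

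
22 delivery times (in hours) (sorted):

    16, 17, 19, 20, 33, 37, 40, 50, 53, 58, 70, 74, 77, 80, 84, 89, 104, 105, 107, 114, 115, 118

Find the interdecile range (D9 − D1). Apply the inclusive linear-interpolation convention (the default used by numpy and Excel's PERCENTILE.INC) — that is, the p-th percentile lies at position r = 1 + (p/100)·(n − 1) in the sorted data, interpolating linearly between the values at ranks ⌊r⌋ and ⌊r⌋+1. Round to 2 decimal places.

94.20

n = 22.
P10: r = 3.1; ranks 3–4 are 19, 20; interpolating gives 19.1.
P90: r = 19.9; ranks 19–20 are 107, 114; interpolating gives 113.3.
Difference: 113.3 − 19.1 = 94.2.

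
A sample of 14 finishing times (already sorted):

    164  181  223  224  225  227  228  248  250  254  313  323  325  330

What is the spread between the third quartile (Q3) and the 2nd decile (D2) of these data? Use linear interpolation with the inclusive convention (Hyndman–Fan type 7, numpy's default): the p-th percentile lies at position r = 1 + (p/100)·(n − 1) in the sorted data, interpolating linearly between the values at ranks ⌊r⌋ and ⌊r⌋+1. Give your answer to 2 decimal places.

74.65

n = 14.
P20: r = 3.6; ranks 3–4 are 223, 224; interpolating gives 223.6.
P75: r = 10.75; ranks 10–11 are 254, 313; interpolating gives 298.25.
Difference: 298.25 − 223.6 = 74.65.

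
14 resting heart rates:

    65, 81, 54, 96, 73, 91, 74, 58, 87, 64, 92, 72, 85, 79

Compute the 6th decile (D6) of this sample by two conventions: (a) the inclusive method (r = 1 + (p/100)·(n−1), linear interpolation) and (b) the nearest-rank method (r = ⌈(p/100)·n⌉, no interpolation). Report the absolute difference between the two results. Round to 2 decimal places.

0.40

Sorted: 54, 58, 64, 65, 72, 73, 74, 79, 81, 85, 87, 91, 92, 96.
n = 14.
(a) r = 8.8; between ranks 8 (79) and 9 (81): 80.6.
(b) the nearest-rank method: rank 9 → 81.
|80.6 − 81| = 0.4.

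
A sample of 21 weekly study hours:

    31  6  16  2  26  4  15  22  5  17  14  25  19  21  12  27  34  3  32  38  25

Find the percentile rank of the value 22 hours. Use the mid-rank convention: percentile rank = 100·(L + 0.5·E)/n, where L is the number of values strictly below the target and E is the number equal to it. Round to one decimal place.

Sorted: 2, 3, 4, 5, 6, 12, 14, 15, 16, 17, 19, 21, 22, 25, 25, 26, 27, 31, 32, 34, 38.
Count below 22: L = 12; count equal: E = 1; n = 21.
Percentile rank = 100·(12 + 0.5·1)/21 = 100·12.5/21 = 59.52.

59.5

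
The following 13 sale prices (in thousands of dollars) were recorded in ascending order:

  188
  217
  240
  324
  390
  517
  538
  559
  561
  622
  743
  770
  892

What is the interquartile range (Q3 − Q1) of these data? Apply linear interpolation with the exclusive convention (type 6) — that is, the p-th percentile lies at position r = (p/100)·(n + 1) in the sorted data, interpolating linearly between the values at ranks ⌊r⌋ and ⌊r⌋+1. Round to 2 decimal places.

400.50

n = 13.
P25: r = 3.5; ranks 3–4 are 240, 324; interpolating gives 282.
P75: r = 10.5; ranks 10–11 are 622, 743; interpolating gives 682.5.
Difference: 682.5 − 282 = 400.5.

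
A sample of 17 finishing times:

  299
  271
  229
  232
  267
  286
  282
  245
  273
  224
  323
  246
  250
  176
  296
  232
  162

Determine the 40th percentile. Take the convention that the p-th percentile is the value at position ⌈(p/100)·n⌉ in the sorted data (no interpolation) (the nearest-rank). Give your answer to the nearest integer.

245

Sorted: 162, 176, 224, 229, 232, 232, 245, 246, 250, 267, 271, 273, 282, 286, 296, 299, 323.
n = 17.
Position = ⌈40/100 · 17⌉ = ⌈6.8⌉ = 7.
The value at rank 7 is 245.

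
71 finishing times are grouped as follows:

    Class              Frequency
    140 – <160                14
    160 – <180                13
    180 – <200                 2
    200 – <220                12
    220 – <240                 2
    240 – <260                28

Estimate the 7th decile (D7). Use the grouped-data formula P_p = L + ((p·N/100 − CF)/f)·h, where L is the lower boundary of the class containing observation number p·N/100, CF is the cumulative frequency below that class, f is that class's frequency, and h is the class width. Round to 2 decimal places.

N = 71; target position k = 70/100 · 71 = 49.7.
Cumulative frequencies: 14, 27, 29, 41, 43, 71.
Observation 49.7 falls in the class 240 – <260.
L = 240, CF = 43, f = 28, h = 20.
P70 = 240 + ((49.7 − 43)/28)·20 = 240 + 4.78571 = 244.786.

244.79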